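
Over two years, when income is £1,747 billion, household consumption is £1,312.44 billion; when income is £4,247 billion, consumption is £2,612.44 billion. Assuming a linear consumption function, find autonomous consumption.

a = 404

MPC = ΔC/ΔY = (2612.44 − 1312.44)/(4247 − 1747) = 1300/2500 = 0.52
a = C − MPC·Y = 1312.44 − 0.52(1747) = 1312.44 − 908.44 = 404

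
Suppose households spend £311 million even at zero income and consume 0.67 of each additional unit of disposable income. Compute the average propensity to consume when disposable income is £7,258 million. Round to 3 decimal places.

APC = 0.713

C = 311 + 0.67(7258) = 5173.86
APC = C/Y = 5173.86/7258 = 0.713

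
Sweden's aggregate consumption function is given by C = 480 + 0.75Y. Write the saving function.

S = -480 + 0.25Y

S = Y − C = Y − (480 + 0.75Y) = -480 + (1 − 0.75)Y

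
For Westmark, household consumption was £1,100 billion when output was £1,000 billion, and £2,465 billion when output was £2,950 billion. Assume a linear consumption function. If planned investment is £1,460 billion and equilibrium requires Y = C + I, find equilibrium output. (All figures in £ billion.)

Y = 6200

MPC = (2465 − 1100)/(2950 − 1000) = 1365/1950 = 0.7
a = 1100 − 0.7(1000) = 400
Equilibrium: Y = 400 + 0.7Y + 1460
0.3Y = 1860, so Y = 1860/0.3 = 6200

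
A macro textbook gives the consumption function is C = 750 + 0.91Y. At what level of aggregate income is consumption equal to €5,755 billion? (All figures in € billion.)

Y = 5500

750 + 0.91Y = 5755
0.91Y = 5005, so Y = 5005/0.91 = 5500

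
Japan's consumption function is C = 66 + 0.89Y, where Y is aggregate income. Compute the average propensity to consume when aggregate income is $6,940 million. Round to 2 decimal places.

APC = 0.90

C = 66 + 0.89(6940) = 6242.6
APC = C/Y = 6242.6/6940 = 0.90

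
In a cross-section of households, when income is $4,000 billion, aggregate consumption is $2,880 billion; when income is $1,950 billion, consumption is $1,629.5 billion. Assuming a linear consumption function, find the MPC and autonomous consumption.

MPC = ΔC/ΔY = (2880 − 1629.5)/(4000 − 1950) = 1250.5/2050 = 0.61
a = C − MPC·Y = 1629.5 − 0.61(1950) = 1629.5 − 1189.5 = 440

MPC = 0.61; a = 440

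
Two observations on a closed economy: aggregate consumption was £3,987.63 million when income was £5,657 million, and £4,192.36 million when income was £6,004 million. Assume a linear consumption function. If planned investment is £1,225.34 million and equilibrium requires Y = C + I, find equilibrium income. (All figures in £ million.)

Y = 4574

MPC = (4192.36 − 3987.63)/(6004 − 5657) = 204.73/347 = 0.59
a = 3987.63 − 0.59(5657) = 650
Equilibrium: Y = 650 + 0.59Y + 1225.34
0.41Y = 1875.34, so Y = 1875.34/0.41 = 4574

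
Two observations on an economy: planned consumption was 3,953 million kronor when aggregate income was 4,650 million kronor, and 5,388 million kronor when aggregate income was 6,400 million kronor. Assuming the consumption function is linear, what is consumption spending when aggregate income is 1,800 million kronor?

MPC = (5388 − 3953)/(6400 − 4650) = 1435/1750 = 0.82
a = 3953 − 0.82(4650) = 3953 − 3813 = 140
C = 140 + 0.82(1800) = 140 + 1476 = 1616

C = 1616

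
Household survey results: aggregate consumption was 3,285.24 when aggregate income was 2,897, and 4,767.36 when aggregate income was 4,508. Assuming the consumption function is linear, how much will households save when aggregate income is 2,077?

S = -453.84

MPC = (4767.36 − 3285.24)/(4508 − 2897) = 1482.12/1611 = 0.92
a = 3285.24 − 0.92(2897) = 3285.24 − 2665.24 = 620
C = 620 + 0.92(2077) = 2530.84
S = 2077 − 2530.84 = -453.84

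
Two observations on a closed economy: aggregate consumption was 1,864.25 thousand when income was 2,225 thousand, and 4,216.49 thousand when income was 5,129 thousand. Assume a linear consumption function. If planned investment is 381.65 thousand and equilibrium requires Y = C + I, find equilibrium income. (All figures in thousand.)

MPC = (4216.49 − 1864.25)/(5129 − 2225) = 2352.24/2904 = 0.81
a = 1864.25 − 0.81(2225) = 62
Equilibrium: Y = 62 + 0.81Y + 381.65
0.19Y = 443.65, so Y = 443.65/0.19 = 2335

Y = 2335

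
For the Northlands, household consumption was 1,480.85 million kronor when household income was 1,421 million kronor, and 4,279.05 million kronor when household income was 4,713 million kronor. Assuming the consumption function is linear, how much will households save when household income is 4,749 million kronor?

S = 439.35

MPC = (4279.05 − 1480.85)/(4713 − 1421) = 2798.2/3292 = 0.85
a = 1480.85 − 0.85(1421) = 1480.85 − 1207.85 = 273
C = 273 + 0.85(4749) = 4309.65
S = 4749 − 4309.65 = 439.35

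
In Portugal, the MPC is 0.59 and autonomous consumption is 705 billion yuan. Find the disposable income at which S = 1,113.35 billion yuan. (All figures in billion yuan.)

Y = 4435

S = Y − C = -705 + 0.41Y
-705 + 0.41Y = 1113.35, so 0.41Y = 1818.35 and Y = 4435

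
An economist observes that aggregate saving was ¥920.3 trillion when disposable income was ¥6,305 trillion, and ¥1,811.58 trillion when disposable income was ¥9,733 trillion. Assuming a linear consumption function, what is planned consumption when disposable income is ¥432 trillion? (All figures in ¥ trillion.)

C = 1038.68

MPS = ΔS/ΔY = (1811.58 − 920.3)/(9733 − 6305) = 891.28/3428 = 0.26
MPC = 1 − MPS = 0.74
Autonomous saving = 920.3 − 0.26(6305) = -719, so a = 719
C = 719 + 0.74(432) = 719 + 319.68 = 1038.68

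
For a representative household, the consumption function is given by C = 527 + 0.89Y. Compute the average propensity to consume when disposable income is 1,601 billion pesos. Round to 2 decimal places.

APC = 1.22

C = 527 + 0.89(1601) = 1951.89
APC = C/Y = 1951.89/1601 = 1.22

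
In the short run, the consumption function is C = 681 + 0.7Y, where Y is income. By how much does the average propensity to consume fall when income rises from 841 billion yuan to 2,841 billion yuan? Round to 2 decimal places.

At Y = 841: C = 681 + 0.7(841) = 1269.7, APC = 1269.7/841 = 1.510
At Y = 2841: C = 2669.7, APC = 2669.7/2841 = 0.940
Fall in APC = 1.510 − 0.940 = 0.57

ΔAPC = 0.57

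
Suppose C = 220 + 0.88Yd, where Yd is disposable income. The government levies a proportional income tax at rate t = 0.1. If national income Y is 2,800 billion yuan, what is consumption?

C = 2437.6

Yd = (1 − 0.1)(2800) = 0.9(2800) = 2520
C = 220 + 0.88(2520) = 220 + 2217.6 = 2437.6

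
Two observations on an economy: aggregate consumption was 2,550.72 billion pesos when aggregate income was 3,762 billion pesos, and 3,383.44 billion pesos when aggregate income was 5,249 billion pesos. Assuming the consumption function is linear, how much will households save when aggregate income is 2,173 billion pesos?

S = 512.12

MPC = (3383.44 − 2550.72)/(5249 − 3762) = 832.72/1487 = 0.56
a = 2550.72 − 0.56(3762) = 2550.72 − 2106.72 = 444
C = 444 + 0.56(2173) = 1660.88
S = 2173 − 1660.88 = 512.12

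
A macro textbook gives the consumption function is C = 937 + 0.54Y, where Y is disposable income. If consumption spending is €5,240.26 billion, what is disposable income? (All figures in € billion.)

937 + 0.54Y = 5240.26
0.54Y = 4303.26, so Y = 4303.26/0.54 = 7969

Y = 7969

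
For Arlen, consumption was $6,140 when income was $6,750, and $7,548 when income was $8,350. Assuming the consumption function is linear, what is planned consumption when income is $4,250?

C = 3940

MPC = (7548 − 6140)/(8350 − 6750) = 1408/1600 = 0.88
a = 6140 − 0.88(6750) = 6140 − 5940 = 200
C = 200 + 0.88(4250) = 200 + 3740 = 3940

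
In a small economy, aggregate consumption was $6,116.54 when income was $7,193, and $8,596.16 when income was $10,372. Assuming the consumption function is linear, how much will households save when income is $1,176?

MPC = (8596.16 − 6116.54)/(10372 − 7193) = 2479.62/3179 = 0.78
a = 6116.54 − 0.78(7193) = 6116.54 − 5610.54 = 506
C = 506 + 0.78(1176) = 1423.28
S = 1176 − 1423.28 = -247.28

S = -247.28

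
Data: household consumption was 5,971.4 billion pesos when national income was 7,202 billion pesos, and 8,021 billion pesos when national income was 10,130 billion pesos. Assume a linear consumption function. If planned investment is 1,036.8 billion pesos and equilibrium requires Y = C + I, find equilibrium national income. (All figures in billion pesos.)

Y = 6556

MPC = (8021 − 5971.4)/(10130 − 7202) = 2049.6/2928 = 0.7
a = 5971.4 − 0.7(7202) = 930
Equilibrium: Y = 930 + 0.7Y + 1036.8
0.3Y = 1966.8, so Y = 1966.8/0.3 = 6556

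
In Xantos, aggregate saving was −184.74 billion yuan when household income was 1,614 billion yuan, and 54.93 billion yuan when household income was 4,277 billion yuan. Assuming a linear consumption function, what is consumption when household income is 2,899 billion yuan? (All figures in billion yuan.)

MPS = ΔS/ΔY = (54.93 − (-184.74))/(4277 − 1614) = 239.67/2663 = 0.09
MPC = 1 − MPS = 0.91
Autonomous saving = -184.74 − 0.09(1614) = -330, so a = 330
C = 330 + 0.91(2899) = 330 + 2638.09 = 2968.09

C = 2968.09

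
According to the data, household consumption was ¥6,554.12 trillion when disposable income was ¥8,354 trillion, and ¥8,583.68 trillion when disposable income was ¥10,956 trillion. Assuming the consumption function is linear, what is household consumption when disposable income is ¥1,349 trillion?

C = 1090.22

MPC = (8583.68 − 6554.12)/(10956 − 8354) = 2029.56/2602 = 0.78
a = 6554.12 − 0.78(8354) = 6554.12 − 6516.12 = 38
C = 38 + 0.78(1349) = 38 + 1052.22 = 1090.22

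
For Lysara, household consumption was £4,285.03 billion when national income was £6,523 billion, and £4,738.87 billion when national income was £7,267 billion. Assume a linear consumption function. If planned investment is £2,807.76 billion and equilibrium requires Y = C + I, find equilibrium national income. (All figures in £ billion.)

Y = 7984

MPC = (4738.87 − 4285.03)/(7267 − 6523) = 453.84/744 = 0.61
a = 4285.03 − 0.61(6523) = 306
Equilibrium: Y = 306 + 0.61Y + 2807.76
0.39Y = 3113.76, so Y = 3113.76/0.39 = 7984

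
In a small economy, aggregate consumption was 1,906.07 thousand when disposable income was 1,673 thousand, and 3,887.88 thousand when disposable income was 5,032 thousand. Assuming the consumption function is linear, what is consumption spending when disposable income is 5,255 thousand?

C = 4019.45

MPC = (3887.88 − 1906.07)/(5032 − 1673) = 1981.81/3359 = 0.59
a = 1906.07 − 0.59(1673) = 1906.07 − 987.07 = 919
C = 919 + 0.59(5255) = 919 + 3100.45 = 4019.45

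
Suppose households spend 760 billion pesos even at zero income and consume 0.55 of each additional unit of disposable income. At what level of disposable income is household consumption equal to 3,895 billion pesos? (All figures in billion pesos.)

Y = 5700

760 + 0.55Y = 3895
0.55Y = 3135, so Y = 3135/0.55 = 5700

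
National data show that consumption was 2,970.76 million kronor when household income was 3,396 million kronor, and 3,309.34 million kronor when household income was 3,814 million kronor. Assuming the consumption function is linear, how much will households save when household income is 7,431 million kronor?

MPC = (3309.34 − 2970.76)/(3814 − 3396) = 338.58/418 = 0.81
a = 2970.76 − 0.81(3396) = 2970.76 − 2750.76 = 220
C = 220 + 0.81(7431) = 6239.11
S = 7431 − 6239.11 = 1191.89

S = 1191.89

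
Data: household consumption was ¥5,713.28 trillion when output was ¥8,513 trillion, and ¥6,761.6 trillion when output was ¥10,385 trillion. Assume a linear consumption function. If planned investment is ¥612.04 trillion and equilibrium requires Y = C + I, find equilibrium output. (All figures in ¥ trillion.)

MPC = (6761.6 − 5713.28)/(10385 − 8513) = 1048.32/1872 = 0.56
a = 5713.28 − 0.56(8513) = 946
Equilibrium: Y = 946 + 0.56Y + 612.04
0.44Y = 1558.04, so Y = 1558.04/0.44 = 3541

Y = 3541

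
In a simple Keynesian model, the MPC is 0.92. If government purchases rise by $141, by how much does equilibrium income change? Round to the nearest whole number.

The multiplier is 1/(1 − MPC) = 1/0.08.
ΔY = 141/0.08 = 1762.50 ≈ 1763

ΔY ≈ 1763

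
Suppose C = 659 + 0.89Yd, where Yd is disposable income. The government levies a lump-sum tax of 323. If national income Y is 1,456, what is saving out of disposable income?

S = -534.37

Yd = Y − T = 1456 − 323 = 1133
C = 659 + 0.89(1133) = 659 + 1008.37 = 1667.37
S = Yd − C = 1133 − 1667.37 = -534.37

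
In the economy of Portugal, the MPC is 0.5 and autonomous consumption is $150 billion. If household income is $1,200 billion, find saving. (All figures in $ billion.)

C = 150 + 0.5(1200) = 150 + 600 = 750
S = Y − C = 1200 − 750 = 450

S = 450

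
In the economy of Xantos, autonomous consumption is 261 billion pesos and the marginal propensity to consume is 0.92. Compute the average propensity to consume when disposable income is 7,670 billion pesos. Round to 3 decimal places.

APC = 0.954

C = 261 + 0.92(7670) = 7317.4
APC = C/Y = 7317.4/7670 = 0.954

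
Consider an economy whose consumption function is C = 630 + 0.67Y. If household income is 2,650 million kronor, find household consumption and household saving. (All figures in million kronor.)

C = 630 + 0.67(2650) = 630 + 1775.5 = 2405.5
S = Y − C = 2650 − 2405.5 = 244.5

C = 2405.5; S = 244.5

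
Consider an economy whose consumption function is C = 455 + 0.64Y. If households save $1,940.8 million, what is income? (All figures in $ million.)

S = Y − C = -455 + 0.36Y
-455 + 0.36Y = 1940.8, so 0.36Y = 2395.8 and Y = 6655

Y = 6655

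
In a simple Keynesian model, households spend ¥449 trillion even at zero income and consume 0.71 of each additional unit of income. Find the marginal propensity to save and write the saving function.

MPS = 0.29; S = -449 + 0.29Y

MPS = 1 − MPC = 1 − 0.71 = 0.29
S = Y − C = -449 + 0.29Y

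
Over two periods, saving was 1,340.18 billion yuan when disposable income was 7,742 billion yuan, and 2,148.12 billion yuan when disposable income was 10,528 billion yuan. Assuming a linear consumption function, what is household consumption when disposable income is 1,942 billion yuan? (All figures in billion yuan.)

C = 2283.82

MPS = ΔS/ΔY = (2148.12 − 1340.18)/(10528 − 7742) = 807.94/2786 = 0.29
MPC = 1 − MPS = 0.71
Autonomous saving = 1340.18 − 0.29(7742) = -905, so a = 905
C = 905 + 0.71(1942) = 905 + 1378.82 = 2283.82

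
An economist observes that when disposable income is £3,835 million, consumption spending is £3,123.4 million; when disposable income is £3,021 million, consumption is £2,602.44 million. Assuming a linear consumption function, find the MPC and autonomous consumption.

MPC = 0.64; a = 669

MPC = ΔC/ΔY = (3123.4 − 2602.44)/(3835 − 3021) = 520.96/814 = 0.64
a = C − MPC·Y = 2602.44 − 0.64(3021) = 2602.44 − 1933.44 = 669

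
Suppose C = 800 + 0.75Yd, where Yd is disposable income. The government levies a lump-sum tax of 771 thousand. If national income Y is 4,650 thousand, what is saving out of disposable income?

S = 169.75

Yd = Y − T = 4650 − 771 = 3879
C = 800 + 0.75(3879) = 800 + 2909.25 = 3709.25
S = Yd − C = 3879 − 3709.25 = 169.75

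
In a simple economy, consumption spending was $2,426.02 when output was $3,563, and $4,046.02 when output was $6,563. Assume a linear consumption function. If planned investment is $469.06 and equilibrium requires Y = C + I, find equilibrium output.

Y = 2111

MPC = (4046.02 − 2426.02)/(6563 − 3563) = 1620/3000 = 0.54
a = 2426.02 − 0.54(3563) = 502
Equilibrium: Y = 502 + 0.54Y + 469.06
0.46Y = 971.06, so Y = 971.06/0.46 = 2111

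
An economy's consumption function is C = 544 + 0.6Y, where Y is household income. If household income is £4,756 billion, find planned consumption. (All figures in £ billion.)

C = 544 + 0.6(4756) = 544 + 2853.6 = 3397.6

C = 3397.6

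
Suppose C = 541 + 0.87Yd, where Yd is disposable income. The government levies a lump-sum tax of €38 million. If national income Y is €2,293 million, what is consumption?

Yd = Y − T = 2293 − 38 = 2255
C = 541 + 0.87(2255) = 541 + 1961.85 = 2502.85

C = 2502.85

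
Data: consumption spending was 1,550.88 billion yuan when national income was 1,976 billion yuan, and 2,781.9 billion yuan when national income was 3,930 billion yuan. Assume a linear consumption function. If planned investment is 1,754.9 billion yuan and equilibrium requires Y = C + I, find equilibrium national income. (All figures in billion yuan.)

Y = 5570

MPC = (2781.9 − 1550.88)/(3930 − 1976) = 1231.02/1954 = 0.63
a = 1550.88 − 0.63(1976) = 306
Equilibrium: Y = 306 + 0.63Y + 1754.9
0.37Y = 2060.9, so Y = 2060.9/0.37 = 5570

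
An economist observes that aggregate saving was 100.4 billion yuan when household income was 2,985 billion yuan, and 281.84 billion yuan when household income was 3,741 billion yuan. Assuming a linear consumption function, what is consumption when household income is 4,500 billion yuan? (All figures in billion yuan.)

C = 4036

MPS = ΔS/ΔY = (281.84 − 100.4)/(3741 − 2985) = 181.44/756 = 0.24
MPC = 1 − MPS = 0.76
Autonomous saving = 100.4 − 0.24(2985) = -616, so a = 616
C = 616 + 0.76(4500) = 616 + 3420 = 4036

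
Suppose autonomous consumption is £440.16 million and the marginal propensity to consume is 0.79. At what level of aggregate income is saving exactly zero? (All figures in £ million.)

At break-even, C = Y: 440.16 + 0.79Y = Y
0.21Y = 440.16, so Y = 440.16/0.21 = 2096

Y = 2096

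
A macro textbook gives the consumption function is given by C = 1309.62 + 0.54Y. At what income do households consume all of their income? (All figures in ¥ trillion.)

At break-even, C = Y: 1309.62 + 0.54Y = Y
0.46Y = 1309.62, so Y = 1309.62/0.46 = 2847

Y = 2847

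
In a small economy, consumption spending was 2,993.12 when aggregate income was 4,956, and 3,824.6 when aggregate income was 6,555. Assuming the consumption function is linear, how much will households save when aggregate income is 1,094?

MPC = (3824.6 − 2993.12)/(6555 − 4956) = 831.48/1599 = 0.52
a = 2993.12 − 0.52(4956) = 2993.12 − 2577.12 = 416
C = 416 + 0.52(1094) = 984.88
S = 1094 − 984.88 = 109.12

S = 109.12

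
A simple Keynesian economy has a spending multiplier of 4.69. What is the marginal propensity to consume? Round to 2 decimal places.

MPC = 0.79

k = 1/(1 − MPC), so 1 − MPC = 1/k = 1/4.69 = 0.2132
MPC = 1 − 0.2132 = 0.79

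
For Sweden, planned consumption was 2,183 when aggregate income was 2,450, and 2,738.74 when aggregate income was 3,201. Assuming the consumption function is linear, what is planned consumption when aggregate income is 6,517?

MPC = (2738.74 − 2183)/(3201 − 2450) = 555.74/751 = 0.74
a = 2183 − 0.74(2450) = 2183 − 1813 = 370
C = 370 + 0.74(6517) = 370 + 4822.58 = 5192.58

C = 5192.58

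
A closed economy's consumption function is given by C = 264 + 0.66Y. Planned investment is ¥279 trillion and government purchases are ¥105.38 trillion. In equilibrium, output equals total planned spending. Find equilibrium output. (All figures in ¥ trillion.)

Y = 1907

Y = C + I + G = 264 + 0.66Y + 279 + 105.38
Y − 0.66Y = 648.38
0.34Y = 648.38, so Y = 648.38/0.34 = 1907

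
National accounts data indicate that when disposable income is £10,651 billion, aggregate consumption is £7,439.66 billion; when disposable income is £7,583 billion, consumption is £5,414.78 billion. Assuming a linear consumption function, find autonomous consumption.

MPC = ΔC/ΔY = (7439.66 − 5414.78)/(10651 − 7583) = 2024.88/3068 = 0.66
a = C − MPC·Y = 5414.78 − 0.66(7583) = 5414.78 − 5004.78 = 410

a = 410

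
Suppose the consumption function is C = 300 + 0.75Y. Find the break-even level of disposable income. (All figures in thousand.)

Y = 1200

At break-even, C = Y: 300 + 0.75Y = Y
0.25Y = 300, so Y = 300/0.25 = 1200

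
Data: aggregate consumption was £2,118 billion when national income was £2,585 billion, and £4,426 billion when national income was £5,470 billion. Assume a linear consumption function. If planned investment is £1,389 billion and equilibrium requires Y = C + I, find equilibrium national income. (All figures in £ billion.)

Y = 7195

MPC = (4426 − 2118)/(5470 − 2585) = 2308/2885 = 0.8
a = 2118 − 0.8(2585) = 50
Equilibrium: Y = 50 + 0.8Y + 1389
0.2Y = 1439, so Y = 1439/0.2 = 7195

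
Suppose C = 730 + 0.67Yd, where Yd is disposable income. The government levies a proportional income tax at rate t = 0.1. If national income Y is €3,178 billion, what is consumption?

C = 2646.334

Yd = (1 − 0.1)(3178) = 0.9(3178) = 2860.2
C = 730 + 0.67(2860.2) = 730 + 1916.334 = 2646.334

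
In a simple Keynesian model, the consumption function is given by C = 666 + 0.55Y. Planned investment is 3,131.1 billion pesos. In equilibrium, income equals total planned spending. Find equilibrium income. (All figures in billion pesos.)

Y = C + I = 666 + 0.55Y + 3131.1
Y − 0.55Y = 3797.1
0.45Y = 3797.1, so Y = 3797.1/0.45 = 8438

Y = 8438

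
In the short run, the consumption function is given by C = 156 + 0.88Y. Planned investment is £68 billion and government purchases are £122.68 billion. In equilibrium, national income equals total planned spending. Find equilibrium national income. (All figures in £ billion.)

Y = C + I + G = 156 + 0.88Y + 68 + 122.68
Y − 0.88Y = 346.68
0.12Y = 346.68, so Y = 346.68/0.12 = 2889

Y = 2889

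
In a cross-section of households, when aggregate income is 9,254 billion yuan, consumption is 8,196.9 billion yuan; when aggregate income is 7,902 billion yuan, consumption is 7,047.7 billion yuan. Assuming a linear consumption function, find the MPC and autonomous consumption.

MPC = ΔC/ΔY = (8196.9 − 7047.7)/(9254 − 7902) = 1149.2/1352 = 0.85
a = C − MPC·Y = 7047.7 − 0.85(7902) = 7047.7 − 6716.7 = 331

MPC = 0.85; a = 331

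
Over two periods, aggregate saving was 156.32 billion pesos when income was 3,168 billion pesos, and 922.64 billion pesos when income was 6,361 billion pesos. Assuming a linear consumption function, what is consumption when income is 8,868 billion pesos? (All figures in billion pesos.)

MPS = ΔS/ΔY = (922.64 − 156.32)/(6361 − 3168) = 766.32/3193 = 0.24
MPC = 1 − MPS = 0.76
Autonomous saving = 156.32 − 0.24(3168) = -604, so a = 604
C = 604 + 0.76(8868) = 604 + 6739.68 = 7343.68

C = 7343.68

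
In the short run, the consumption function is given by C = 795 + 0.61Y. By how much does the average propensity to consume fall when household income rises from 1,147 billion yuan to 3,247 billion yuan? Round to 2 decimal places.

ΔAPC = 0.45

At Y = 1147: C = 795 + 0.61(1147) = 1494.67, APC = 1494.67/1147 = 1.303
At Y = 3247: C = 2775.67, APC = 2775.67/3247 = 0.855
Fall in APC = 1.303 − 0.855 = 0.448 ≈ 0.45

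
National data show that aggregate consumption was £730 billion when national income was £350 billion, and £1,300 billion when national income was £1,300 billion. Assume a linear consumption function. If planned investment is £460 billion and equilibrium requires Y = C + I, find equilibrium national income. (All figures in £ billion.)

MPC = (1300 − 730)/(1300 − 350) = 570/950 = 0.6
a = 730 − 0.6(350) = 520
Equilibrium: Y = 520 + 0.6Y + 460
0.4Y = 980, so Y = 980/0.4 = 2450

Y = 2450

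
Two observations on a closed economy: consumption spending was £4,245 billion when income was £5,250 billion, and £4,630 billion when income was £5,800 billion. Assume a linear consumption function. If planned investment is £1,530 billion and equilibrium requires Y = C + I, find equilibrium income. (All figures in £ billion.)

MPC = (4630 − 4245)/(5800 − 5250) = 385/550 = 0.7
a = 4245 − 0.7(5250) = 570
Equilibrium: Y = 570 + 0.7Y + 1530
0.3Y = 2100, so Y = 2100/0.3 = 7000

Y = 7000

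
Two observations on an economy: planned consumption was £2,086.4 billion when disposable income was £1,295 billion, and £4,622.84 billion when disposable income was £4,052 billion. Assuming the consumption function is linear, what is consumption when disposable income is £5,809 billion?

C = 6239.28

MPC = (4622.84 − 2086.4)/(4052 − 1295) = 2536.44/2757 = 0.92
a = 2086.4 − 0.92(1295) = 2086.4 − 1191.4 = 895
C = 895 + 0.92(5809) = 895 + 5344.28 = 6239.28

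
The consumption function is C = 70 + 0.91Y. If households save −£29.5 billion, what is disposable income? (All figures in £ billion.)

S = Y − C = -70 + 0.09Y
-70 + 0.09Y = -29.5, so 0.09Y = 40.5 and Y = 450

Y = 450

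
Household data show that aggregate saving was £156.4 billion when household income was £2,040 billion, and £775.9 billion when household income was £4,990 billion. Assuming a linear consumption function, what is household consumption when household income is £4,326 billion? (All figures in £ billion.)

MPS = ΔS/ΔY = (775.9 − 156.4)/(4990 − 2040) = 619.5/2950 = 0.21
MPC = 1 − MPS = 0.79
Autonomous saving = 156.4 − 0.21(2040) = -272, so a = 272
C = 272 + 0.79(4326) = 272 + 3417.54 = 3689.54

C = 3689.54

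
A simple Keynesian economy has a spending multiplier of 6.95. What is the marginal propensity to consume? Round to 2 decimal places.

MPC = 0.86

k = 1/(1 − MPC), so 1 − MPC = 1/k = 1/6.95 = 0.1439
MPC = 1 − 0.1439 = 0.86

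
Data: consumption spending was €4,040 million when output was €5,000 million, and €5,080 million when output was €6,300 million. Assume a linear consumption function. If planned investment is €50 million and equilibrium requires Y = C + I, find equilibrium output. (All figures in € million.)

Y = 450

MPC = (5080 − 4040)/(6300 − 5000) = 1040/1300 = 0.8
a = 4040 − 0.8(5000) = 40
Equilibrium: Y = 40 + 0.8Y + 50
0.2Y = 90, so Y = 90/0.2 = 450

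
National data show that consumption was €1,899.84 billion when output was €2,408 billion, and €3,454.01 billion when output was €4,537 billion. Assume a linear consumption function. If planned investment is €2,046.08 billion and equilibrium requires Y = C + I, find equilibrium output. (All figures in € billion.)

Y = 8104

MPC = (3454.01 − 1899.84)/(4537 − 2408) = 1554.17/2129 = 0.73
a = 1899.84 − 0.73(2408) = 142
Equilibrium: Y = 142 + 0.73Y + 2046.08
0.27Y = 2188.08, so Y = 2188.08/0.27 = 8104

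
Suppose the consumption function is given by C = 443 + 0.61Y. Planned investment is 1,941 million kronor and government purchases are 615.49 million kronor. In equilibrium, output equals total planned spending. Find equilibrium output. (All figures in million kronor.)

Y = 7691

Y = C + I + G = 443 + 0.61Y + 1941 + 615.49
Y − 0.61Y = 2999.49
0.39Y = 2999.49, so Y = 2999.49/0.39 = 7691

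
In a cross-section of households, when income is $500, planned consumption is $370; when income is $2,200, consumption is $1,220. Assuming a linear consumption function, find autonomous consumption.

MPC = ΔC/ΔY = (1220 − 370)/(2200 − 500) = 850/1700 = 0.5
a = C − MPC·Y = 370 − 0.5(500) = 370 − 250 = 120

a = 120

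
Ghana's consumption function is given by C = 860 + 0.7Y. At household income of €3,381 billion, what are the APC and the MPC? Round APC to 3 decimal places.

MPC = 0.7 (the slope of the consumption function)
C = 860 + 0.7(3381) = 3226.7, so APC = 3226.7/3381 = 0.954

APC = 0.954; MPC = 0.7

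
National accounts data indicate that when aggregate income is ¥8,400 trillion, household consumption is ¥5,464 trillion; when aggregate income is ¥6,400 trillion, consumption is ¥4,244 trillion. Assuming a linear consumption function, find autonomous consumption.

MPC = ΔC/ΔY = (5464 − 4244)/(8400 − 6400) = 1220/2000 = 0.61
a = C − MPC·Y = 4244 − 0.61(6400) = 4244 − 3904 = 340

a = 340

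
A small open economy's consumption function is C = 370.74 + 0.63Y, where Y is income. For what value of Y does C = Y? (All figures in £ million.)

At break-even, C = Y: 370.74 + 0.63Y = Y
0.37Y = 370.74, so Y = 370.74/0.37 = 1002

Y = 1002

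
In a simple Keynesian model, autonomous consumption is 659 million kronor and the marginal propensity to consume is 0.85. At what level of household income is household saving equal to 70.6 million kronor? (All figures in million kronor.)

Y = 4864

S = Y − C = -659 + 0.15Y
-659 + 0.15Y = 70.6, so 0.15Y = 729.6 and Y = 4864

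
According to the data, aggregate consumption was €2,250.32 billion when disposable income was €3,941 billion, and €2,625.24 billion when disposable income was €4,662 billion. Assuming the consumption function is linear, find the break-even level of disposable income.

Y = 418.75

MPC = (2625.24 − 2250.32)/(4662 − 3941) = 374.92/721 = 0.52
a = 2250.32 − 0.52(3941) = 2250.32 − 2049.32 = 201
Break-even: Y = a/(1−MPC) = 201/0.48 = 418.75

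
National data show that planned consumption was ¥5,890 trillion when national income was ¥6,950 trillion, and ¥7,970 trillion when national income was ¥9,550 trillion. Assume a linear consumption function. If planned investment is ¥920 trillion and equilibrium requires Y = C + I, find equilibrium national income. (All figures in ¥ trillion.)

Y = 6250

MPC = (7970 − 5890)/(9550 − 6950) = 2080/2600 = 0.8
a = 5890 − 0.8(6950) = 330
Equilibrium: Y = 330 + 0.8Y + 920
0.2Y = 1250, so Y = 1250/0.2 = 6250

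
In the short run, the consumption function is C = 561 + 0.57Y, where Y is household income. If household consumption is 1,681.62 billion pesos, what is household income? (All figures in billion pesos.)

561 + 0.57Y = 1681.62
0.57Y = 1120.62, so Y = 1120.62/0.57 = 1966

Y = 1966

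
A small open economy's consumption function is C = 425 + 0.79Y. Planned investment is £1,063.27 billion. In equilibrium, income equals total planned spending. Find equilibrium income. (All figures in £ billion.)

Y = C + I = 425 + 0.79Y + 1063.27
Y − 0.79Y = 1488.27
0.21Y = 1488.27, so Y = 1488.27/0.21 = 7087

Y = 7087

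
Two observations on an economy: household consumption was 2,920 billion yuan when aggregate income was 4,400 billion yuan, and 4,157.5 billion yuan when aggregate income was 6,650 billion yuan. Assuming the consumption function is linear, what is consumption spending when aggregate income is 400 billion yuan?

C = 720

MPC = (4157.5 − 2920)/(6650 − 4400) = 1237.5/2250 = 0.55
a = 2920 − 0.55(4400) = 2920 − 2420 = 500
C = 500 + 0.55(400) = 500 + 220 = 720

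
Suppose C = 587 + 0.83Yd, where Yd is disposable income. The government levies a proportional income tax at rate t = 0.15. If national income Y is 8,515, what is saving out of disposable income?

S = 643.4175

Yd = (1 − 0.15)(8515) = 0.85(8515) = 7237.75
C = 587 + 0.83(7237.75) = 587 + 6007.3325 = 6594.3325
S = Yd − C = 7237.75 − 6594.3325 = 643.4175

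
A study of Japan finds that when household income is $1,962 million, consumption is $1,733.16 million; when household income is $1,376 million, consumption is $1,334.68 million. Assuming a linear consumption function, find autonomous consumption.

a = 399

MPC = ΔC/ΔY = (1733.16 − 1334.68)/(1962 − 1376) = 398.48/586 = 0.68
a = C − MPC·Y = 1334.68 − 0.68(1376) = 1334.68 − 935.68 = 399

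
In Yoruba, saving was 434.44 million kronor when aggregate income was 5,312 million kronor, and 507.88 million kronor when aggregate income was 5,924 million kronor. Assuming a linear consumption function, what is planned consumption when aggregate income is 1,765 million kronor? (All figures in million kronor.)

C = 1756.2

MPS = ΔS/ΔY = (507.88 − 434.44)/(5924 − 5312) = 73.44/612 = 0.12
MPC = 1 − MPS = 0.88
Autonomous saving = 434.44 − 0.12(5312) = -203, so a = 203
C = 203 + 0.88(1765) = 203 + 1553.2 = 1756.2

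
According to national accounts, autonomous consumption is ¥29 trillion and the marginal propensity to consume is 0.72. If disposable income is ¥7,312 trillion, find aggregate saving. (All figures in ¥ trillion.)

C = 29 + 0.72(7312) = 29 + 5264.64 = 5293.64
S = Y − C = 7312 − 5293.64 = 2018.36

S = 2018.36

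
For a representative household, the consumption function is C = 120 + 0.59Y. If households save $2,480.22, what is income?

Y = 6342

S = Y − C = -120 + 0.41Y
-120 + 0.41Y = 2480.22, so 0.41Y = 2600.22 and Y = 6342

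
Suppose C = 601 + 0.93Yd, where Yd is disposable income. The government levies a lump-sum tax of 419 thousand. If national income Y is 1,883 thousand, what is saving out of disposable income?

Yd = Y − T = 1883 − 419 = 1464
C = 601 + 0.93(1464) = 601 + 1361.52 = 1962.52
S = Yd − C = 1464 − 1962.52 = -498.52

S = -498.52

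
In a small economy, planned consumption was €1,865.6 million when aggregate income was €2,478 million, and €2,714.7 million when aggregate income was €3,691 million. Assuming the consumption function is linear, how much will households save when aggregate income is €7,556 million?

MPC = (2714.7 − 1865.6)/(3691 − 2478) = 849.1/1213 = 0.7
a = 1865.6 − 0.7(2478) = 1865.6 − 1734.6 = 131
C = 131 + 0.7(7556) = 5420.2
S = 7556 − 5420.2 = 2135.8

S = 2135.8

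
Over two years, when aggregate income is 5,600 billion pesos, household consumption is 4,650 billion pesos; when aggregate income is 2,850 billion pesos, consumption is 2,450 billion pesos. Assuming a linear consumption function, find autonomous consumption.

a = 170

MPC = ΔC/ΔY = (4650 − 2450)/(5600 − 2850) = 2200/2750 = 0.8
a = C − MPC·Y = 2450 − 0.8(2850) = 2450 − 2280 = 170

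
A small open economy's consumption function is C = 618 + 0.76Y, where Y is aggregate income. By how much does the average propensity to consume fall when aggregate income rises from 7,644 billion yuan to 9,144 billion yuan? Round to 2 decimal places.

ΔAPC = 0.01

At Y = 7644: C = 618 + 0.76(7644) = 6427.44, APC = 6427.44/7644 = 0.841
At Y = 9144: C = 7567.44, APC = 7567.44/9144 = 0.828
Fall in APC = 0.841 − 0.828 = 0.013 ≈ 0.01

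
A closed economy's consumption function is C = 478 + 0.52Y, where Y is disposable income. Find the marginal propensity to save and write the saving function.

MPS = 1 − MPC = 1 − 0.52 = 0.48
S = Y − C = -478 + 0.48Y

MPS = 0.48; S = -478 + 0.48Y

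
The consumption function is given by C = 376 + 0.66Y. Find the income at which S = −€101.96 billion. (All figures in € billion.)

S = Y − C = -376 + 0.34Y
-376 + 0.34Y = -101.96, so 0.34Y = 274.04 and Y = 806

Y = 806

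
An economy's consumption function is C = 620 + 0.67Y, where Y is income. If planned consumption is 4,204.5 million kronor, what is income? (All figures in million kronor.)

620 + 0.67Y = 4204.5
0.67Y = 3584.5, so Y = 3584.5/0.67 = 5350

Y = 5350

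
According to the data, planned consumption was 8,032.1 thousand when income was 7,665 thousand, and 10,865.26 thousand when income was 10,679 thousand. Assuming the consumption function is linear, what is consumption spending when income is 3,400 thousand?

MPC = (10865.26 − 8032.1)/(10679 − 7665) = 2833.16/3014 = 0.94
a = 8032.1 − 0.94(7665) = 8032.1 − 7205.1 = 827
C = 827 + 0.94(3400) = 827 + 3196 = 4023

C = 4023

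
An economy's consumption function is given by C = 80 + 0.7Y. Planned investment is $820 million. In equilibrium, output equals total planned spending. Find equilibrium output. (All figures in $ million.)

Y = C + I = 80 + 0.7Y + 820
Y − 0.7Y = 900
0.3Y = 900, so Y = 900/0.3 = 3000

Y = 3000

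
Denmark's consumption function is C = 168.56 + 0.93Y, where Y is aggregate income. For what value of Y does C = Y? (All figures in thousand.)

At break-even, C = Y: 168.56 + 0.93Y = Y
0.07Y = 168.56, so Y = 168.56/0.07 = 2408

Y = 2408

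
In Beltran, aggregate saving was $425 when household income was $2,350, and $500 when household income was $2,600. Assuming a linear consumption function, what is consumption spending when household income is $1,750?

MPS = ΔS/ΔY = (500 − 425)/(2600 − 2350) = 75/250 = 0.3
MPC = 1 − MPS = 0.7
Autonomous saving = 425 − 0.3(2350) = -280, so a = 280
C = 280 + 0.7(1750) = 280 + 1225 = 1505

C = 1505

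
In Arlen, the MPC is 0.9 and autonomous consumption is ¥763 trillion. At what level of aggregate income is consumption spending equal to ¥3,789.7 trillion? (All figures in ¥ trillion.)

763 + 0.9Y = 3789.7
0.9Y = 3026.7, so Y = 3026.7/0.9 = 3363

Y = 3363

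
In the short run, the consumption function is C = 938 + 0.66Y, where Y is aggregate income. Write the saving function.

S = -938 + 0.34Y

S = Y − C = Y − (938 + 0.66Y) = -938 + (1 − 0.66)Y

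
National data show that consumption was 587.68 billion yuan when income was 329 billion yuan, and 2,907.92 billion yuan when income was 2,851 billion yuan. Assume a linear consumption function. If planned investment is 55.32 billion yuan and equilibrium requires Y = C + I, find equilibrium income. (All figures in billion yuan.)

Y = 4254

MPC = (2907.92 − 587.68)/(2851 − 329) = 2320.24/2522 = 0.92
a = 587.68 − 0.92(329) = 285
Equilibrium: Y = 285 + 0.92Y + 55.32
0.08Y = 340.32, so Y = 340.32/0.08 = 4254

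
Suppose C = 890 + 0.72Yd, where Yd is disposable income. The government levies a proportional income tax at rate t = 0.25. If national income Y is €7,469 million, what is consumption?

C = 4923.26

Yd = (1 − 0.25)(7469) = 0.75(7469) = 5601.75
C = 890 + 0.72(5601.75) = 890 + 4033.26 = 4923.26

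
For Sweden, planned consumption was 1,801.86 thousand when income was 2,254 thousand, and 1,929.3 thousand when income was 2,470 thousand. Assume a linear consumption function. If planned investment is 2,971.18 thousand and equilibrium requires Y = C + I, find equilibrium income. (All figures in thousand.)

MPC = (1929.3 − 1801.86)/(2470 − 2254) = 127.44/216 = 0.59
a = 1801.86 − 0.59(2254) = 472
Equilibrium: Y = 472 + 0.59Y + 2971.18
0.41Y = 3443.18, so Y = 3443.18/0.41 = 8398

Y = 8398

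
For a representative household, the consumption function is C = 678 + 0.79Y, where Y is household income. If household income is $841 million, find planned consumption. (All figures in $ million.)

C = 678 + 0.79(841) = 678 + 664.39 = 1342.39

C = 1342.39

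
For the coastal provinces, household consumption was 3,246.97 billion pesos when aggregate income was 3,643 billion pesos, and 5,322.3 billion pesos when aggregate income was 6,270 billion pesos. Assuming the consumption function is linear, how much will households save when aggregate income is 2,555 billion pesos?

S = 167.55

MPC = (5322.3 − 3246.97)/(6270 − 3643) = 2075.33/2627 = 0.79
a = 3246.97 − 0.79(3643) = 3246.97 − 2877.97 = 369
C = 369 + 0.79(2555) = 2387.45
S = 2555 − 2387.45 = 167.55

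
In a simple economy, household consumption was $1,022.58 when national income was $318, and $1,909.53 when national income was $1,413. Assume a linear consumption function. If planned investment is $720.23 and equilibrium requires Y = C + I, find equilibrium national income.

Y = 7817

MPC = (1909.53 − 1022.58)/(1413 − 318) = 886.95/1095 = 0.81
a = 1022.58 − 0.81(318) = 765
Equilibrium: Y = 765 + 0.81Y + 720.23
0.19Y = 1485.23, so Y = 1485.23/0.19 = 7817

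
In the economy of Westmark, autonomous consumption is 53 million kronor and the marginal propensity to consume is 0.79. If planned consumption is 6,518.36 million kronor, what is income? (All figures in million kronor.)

Y = 8184

53 + 0.79Y = 6518.36
0.79Y = 6465.36, so Y = 6465.36/0.79 = 8184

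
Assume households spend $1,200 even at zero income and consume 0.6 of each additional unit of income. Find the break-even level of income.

At break-even, C = Y: 1200 + 0.6Y = Y
0.4Y = 1200, so Y = 1200/0.4 = 3000

Y = 3000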